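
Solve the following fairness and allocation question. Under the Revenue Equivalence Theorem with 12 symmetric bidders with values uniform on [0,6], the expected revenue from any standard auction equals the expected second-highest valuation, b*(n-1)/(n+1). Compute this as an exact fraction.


Step 1: By Revenue Equivalence, expected revenue = b*(n-1)/(n+1)
Step 2: Substituting n = 12, b = 6
Step 3: Revenue = 6*(12-1)/(12+1) = 6*11/13
Step 4: Revenue = 66/13

66/13


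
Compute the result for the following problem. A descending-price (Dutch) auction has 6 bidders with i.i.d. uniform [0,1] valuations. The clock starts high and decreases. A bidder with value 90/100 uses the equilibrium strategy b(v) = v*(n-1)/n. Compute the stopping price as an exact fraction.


Step 1: Dutch auctions are strategically equivalent to first-price auctions
Step 2: The equilibrium bid is b(v) = v*(n-1)/n
Step 3: b = 9/10 * 5/6
Step 4: b = 3/4

3/4


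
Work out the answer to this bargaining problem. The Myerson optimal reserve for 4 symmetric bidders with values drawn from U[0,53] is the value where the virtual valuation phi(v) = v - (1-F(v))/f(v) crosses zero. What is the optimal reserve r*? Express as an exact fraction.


Step 1: For U[0,53], F(v) = v/53 and f(v) = 1/53
Step 2: phi(v) = v - (1 - v/53)/(1/53) = v - (53 - v) = 2v - 53
Step 3: Set phi(r*) = 0: 2r* - 53 = 0
Step 4: r* = 53/2 (the number of bidders n = 4 does not enter)

53/2


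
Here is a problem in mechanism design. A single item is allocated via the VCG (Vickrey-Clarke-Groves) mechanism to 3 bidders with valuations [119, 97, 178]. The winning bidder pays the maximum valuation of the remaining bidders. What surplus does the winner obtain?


Step 1: The winner is the agent with the highest value: agent 2 with value 178
Step 2: Values of other agents: [119, 97]
Step 3: VCG payment = max of others' values = 119
Step 4: Surplus = 178 - 119 = 59

59


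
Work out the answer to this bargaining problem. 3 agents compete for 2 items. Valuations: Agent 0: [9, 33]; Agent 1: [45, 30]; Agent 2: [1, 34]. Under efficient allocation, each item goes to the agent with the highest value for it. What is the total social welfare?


Step 1: For each item, find the maximum value among all agents.
Step 2: Item 0 -> Agent 1 (value 45)
Step 3: Item 1 -> Agent 2 (value 34)
Step 4: Total welfare = 45 + 34 = 79

79


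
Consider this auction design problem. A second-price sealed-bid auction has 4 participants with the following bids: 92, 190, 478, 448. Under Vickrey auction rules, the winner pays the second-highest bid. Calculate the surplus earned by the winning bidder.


Step 1: Sort bids in descending order: 478, 448, 190, 92
Step 2: The winning bid is the highest: 478
Step 3: The payment equals the second-highest bid: 448
Step 4: Surplus = winner's bid - payment = 478 - 448 = 30

30


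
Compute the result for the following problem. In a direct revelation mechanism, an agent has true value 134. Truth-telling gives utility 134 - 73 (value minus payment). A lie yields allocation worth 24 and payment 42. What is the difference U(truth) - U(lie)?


Step 1: U(truth) = value - payment = 134 - 73 = 61
Step 2: U(lie) = allocation - payment = 24 - 42 = -18
Step 3: IC gap = 61 - (-18) = 79

79


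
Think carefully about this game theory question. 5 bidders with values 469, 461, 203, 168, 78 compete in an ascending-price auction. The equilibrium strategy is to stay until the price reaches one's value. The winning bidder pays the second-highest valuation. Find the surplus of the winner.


Step 1: Identify the highest value: 469
Step 2: Identify the second-highest value: 461
Step 3: The final price = second-highest value = 461
Step 4: Surplus = 469 - 461 = 8

8


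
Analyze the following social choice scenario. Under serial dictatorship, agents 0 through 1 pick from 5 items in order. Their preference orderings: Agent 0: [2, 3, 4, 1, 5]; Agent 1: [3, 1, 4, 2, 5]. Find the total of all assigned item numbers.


Step 1: Agent 0 picks item 2
Step 2: Agent 1 picks item 3
Step 3: Sum = 2 + 3 = 5

5


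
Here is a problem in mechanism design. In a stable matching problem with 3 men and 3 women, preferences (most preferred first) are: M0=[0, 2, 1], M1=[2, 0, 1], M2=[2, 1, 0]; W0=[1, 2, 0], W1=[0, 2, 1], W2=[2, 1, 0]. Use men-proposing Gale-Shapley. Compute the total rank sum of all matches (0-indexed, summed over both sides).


Step 1: Run Gale-Shapley (men propose, women hold best offer):
  M0 proposes to W0; she accepts
  M1 proposes to W2; she accepts
  M2 proposes to W2; she switches from M1
  M1 proposes to W0; she switches from M0
  M0 proposes to W2; rejected
  M0 proposes to W1; she accepts
Step 2: Final matching: W0-M1, W1-M0, W2-M2
Step 3: 0-indexed ranks (man's rank of his match, then woman's): 1 + 0 + 2 + 0 + 0 + 0
Step 4: Total rank sum = 3

3


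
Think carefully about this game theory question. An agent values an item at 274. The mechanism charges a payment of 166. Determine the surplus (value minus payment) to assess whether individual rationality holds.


Step 1: Surplus = value - payment = 274 - 166 = 108
Step 2: IR is satisfied (surplus >= 0)

108


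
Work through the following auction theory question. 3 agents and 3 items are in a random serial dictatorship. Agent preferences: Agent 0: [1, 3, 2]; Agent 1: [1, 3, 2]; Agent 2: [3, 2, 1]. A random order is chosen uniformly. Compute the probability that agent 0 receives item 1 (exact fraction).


Step 1: Agent 0 wants item 1
Step 2: There are 6 possible orderings of agents
Step 3: In 3 orderings, agent 0 gets item 1
Step 4: Probability = 3/6 = 1/2

1/2


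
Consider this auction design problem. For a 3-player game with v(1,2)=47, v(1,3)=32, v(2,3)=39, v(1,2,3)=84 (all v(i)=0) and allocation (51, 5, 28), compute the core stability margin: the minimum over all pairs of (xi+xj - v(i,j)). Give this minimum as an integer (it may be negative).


Step 1: Slack for coalition (1,2): x1+x2 - v12 = 56 - 47 = 9
Step 2: Slack for coalition (1,3): x1+x3 - v13 = 79 - 32 = 47
Step 3: Slack for coalition (2,3): x2+x3 - v23 = 33 - 39 = -6
Step 4: Minimum slack = min(9, 47, -6) = -6, attained by (2,3); coalition (2,3) can block (slack < 0), so the allocation is not in the core

-6


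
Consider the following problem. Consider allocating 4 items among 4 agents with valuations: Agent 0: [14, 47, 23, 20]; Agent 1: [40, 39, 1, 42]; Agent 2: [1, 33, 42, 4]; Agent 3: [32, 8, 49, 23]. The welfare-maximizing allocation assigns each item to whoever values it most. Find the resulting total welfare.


Step 1: For each item, find the maximum value among all agents.
Step 2: Item 0 -> Agent 1 (value 40)
Step 3: Item 1 -> Agent 0 (value 47)
Step 4: Item 2 -> Agent 3 (value 49)
Step 5: Item 3 -> Agent 1 (value 42)
Step 6: Total welfare = 40 + 47 + 49 + 42 = 178

178


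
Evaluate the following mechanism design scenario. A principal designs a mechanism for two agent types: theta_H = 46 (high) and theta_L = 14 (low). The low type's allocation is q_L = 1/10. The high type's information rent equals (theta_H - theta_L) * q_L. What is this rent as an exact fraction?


Step 1: theta_H - theta_L = 46 - 14 = 32
Step 2: Information rent = (theta_H - theta_L) * q_L
Step 3: = 32 * 1/10
Step 4: = 16/5

16/5


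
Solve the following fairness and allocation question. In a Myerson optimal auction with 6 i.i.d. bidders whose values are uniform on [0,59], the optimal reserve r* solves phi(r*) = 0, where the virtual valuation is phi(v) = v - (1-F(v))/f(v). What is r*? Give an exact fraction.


Step 1: For U[0,59], F(v) = v/59 and f(v) = 1/59
Step 2: phi(v) = v - (1 - v/59)/(1/59) = v - (59 - v) = 2v - 59
Step 3: Set phi(r*) = 0: 2r* - 59 = 0
Step 4: r* = 59/2 (the number of bidders n = 6 does not enter)

59/2


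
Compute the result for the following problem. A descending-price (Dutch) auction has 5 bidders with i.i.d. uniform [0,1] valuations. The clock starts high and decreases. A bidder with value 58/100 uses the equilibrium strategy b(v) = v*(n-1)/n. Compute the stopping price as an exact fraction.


Step 1: Dutch auctions are strategically equivalent to first-price auctions
Step 2: The equilibrium bid is b(v) = v*(n-1)/n
Step 3: b = 29/50 * 4/5
Step 4: b = 58/125

58/125


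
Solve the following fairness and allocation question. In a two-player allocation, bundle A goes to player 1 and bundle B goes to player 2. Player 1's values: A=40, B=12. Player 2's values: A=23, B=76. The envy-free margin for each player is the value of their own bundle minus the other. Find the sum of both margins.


Step 1: Player 1's margin = v1(A) - v1(B) = 40 - 12 = 28
Step 2: Player 2's margin = v2(B) - v2(A) = 76 - 23 = 53
Step 3: Total margin = 28 + 53 = 81

81


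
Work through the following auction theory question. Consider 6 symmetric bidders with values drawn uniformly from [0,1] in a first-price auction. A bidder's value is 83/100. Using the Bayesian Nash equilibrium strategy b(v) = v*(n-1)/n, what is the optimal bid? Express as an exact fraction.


Step 1: The symmetric BNE bidding function is b(v) = v * (n-1) / n
Step 2: Substitute v = 83/100 and n = 6
Step 3: b = 83/100 * 5/6
Step 4: b = 83/120

83/120


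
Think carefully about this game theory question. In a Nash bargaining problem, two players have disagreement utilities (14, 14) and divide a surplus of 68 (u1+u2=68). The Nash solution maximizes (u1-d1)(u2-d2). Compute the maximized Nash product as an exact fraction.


Step 1: The Nash solution splits surplus symmetrically above the disagreement point
Step 2: u1 = (total + d1 - d2)/2 = (68 + 14 - 14)/2 = 34
Step 3: u2 = (total - d1 + d2)/2 = (68 - 14 + 14)/2 = 34
Step 4: Nash product = (34 - 14) * (34 - 14)
Step 5: = 20 * 20 = 400

400


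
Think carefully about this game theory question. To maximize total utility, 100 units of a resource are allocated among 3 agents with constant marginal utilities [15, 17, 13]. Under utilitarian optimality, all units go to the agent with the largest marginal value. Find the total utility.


Step 1: The marginal utilities are [15, 17, 13]
Step 2: The highest marginal utility is 17
Step 3: All 100 units go to that agent
Step 4: Total utility = 17 * 100 = 1700

1700


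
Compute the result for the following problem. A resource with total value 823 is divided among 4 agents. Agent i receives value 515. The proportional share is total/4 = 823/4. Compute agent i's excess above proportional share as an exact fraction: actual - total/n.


Step 1: Proportional share = 823/4
Step 2: Agent's actual allocation = 515
Step 3: Excess = 515 - 823/4 = 1237/4

1237/4


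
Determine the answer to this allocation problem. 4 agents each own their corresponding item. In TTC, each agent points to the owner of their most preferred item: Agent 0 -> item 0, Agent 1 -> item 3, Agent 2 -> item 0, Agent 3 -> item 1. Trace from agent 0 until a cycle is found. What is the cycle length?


Step 1: Trace the pointer graph from agent 0: 0 -> 0
Step 2: A cycle is detected when we revisit agent 0
Step 3: The cycle is: 0 -> 0
Step 4: Cycle length = 1

1


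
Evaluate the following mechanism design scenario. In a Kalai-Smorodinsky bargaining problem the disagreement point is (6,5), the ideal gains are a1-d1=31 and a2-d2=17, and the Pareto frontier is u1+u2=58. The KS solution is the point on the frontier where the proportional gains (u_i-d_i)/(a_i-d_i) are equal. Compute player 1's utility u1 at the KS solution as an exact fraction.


Step 1: At the KS point, (u1-d1)/r1 = (u2-d2)/r2 = t and u1+u2 = 58
Step 2: u1 = d1 + r1*t and u2 = d2 + r2*t, so (d1 + r1*t) + (d2 + r2*t) = 58
Step 3: t = (58 - 6 - 5)/(31 + 17) = 47/48
Step 4: u1 = d1 + r1*t = 6 + 31 * 47/48 = 1745/48
Step 5: (Check: u2 = d2 + r2*t = 1039/48; u1+u2 = 1745/48 + 1039/48 = 58, on the frontier.)

1745/48


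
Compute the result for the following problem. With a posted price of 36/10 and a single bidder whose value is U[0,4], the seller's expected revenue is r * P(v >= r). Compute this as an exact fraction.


Step 1: Posted price r = 18/5, value support [0,4]
Step 2: P(v >= r) = (4 - 18/5)/4 = 1/10
Step 3: Expected revenue = r * P(v >= r) = 18/5 * 1/10
Step 4: Revenue = 9/25

9/25


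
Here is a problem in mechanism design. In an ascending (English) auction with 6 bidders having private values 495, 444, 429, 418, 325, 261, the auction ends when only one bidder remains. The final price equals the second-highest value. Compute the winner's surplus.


Step 1: Identify the highest value: 495
Step 2: Identify the second-highest value: 444
Step 3: The final price = second-highest value = 444
Step 4: Surplus = 495 - 444 = 51

51


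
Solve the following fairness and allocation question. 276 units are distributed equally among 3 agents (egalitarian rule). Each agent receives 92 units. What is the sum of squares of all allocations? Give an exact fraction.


Step 1: Each agent's share = 276/3 = 92
Step 2: Square of each share = (92)^2 = 8464
Step 3: Sum of squares = 3 * 8464 = 25392

25392


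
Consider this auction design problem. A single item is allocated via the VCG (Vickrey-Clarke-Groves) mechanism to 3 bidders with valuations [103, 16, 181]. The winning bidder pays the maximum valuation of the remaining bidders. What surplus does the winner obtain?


Step 1: The winner is the agent with the highest value: agent 2 with value 181
Step 2: Values of other agents: [103, 16]
Step 3: VCG payment = max of others' values = 103
Step 4: Surplus = 181 - 103 = 78

78


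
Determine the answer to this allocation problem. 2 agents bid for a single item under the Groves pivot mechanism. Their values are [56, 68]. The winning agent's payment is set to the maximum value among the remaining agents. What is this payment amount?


Step 1: The efficient winner is agent 1 with value 68
Step 2: Other agents' values: [56]
Step 3: Pivot payment = max(others) = 56
Step 4: The winner pays 56

56


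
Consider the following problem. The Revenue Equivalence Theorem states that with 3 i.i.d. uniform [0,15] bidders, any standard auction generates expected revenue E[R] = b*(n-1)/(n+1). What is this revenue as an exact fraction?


Step 1: By Revenue Equivalence, expected revenue = b*(n-1)/(n+1)
Step 2: Substituting n = 3, b = 15
Step 3: Revenue = 15*(3-1)/(3+1) = 15*2/4
Step 4: Revenue = 30/4 = 15/2

15/2


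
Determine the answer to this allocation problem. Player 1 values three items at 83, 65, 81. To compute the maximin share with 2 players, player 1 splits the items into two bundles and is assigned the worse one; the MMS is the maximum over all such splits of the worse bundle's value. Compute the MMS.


Step 1: Item values = 83, 65, 81
Step 2: Enumerate all 2-bundle partitions and take the smaller bundle:
  Partition 1: {83} vs {65,81} -> bundles 83, 146; min = 83
  Partition 2: {65} vs {83,81} -> bundles 65, 164; min = 65
  Partition 3: {81} vs {83,65} -> bundles 81, 148; min = 81
Step 3: MMS = max(83, 65, 81) = 83

83


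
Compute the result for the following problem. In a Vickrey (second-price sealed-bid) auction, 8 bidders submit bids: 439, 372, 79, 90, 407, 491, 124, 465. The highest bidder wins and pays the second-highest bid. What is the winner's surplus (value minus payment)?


Step 1: Sort bids in descending order: 491, 465, 439, 407, 372, 124, 90, 79
Step 2: The winning bid is the highest: 491
Step 3: The payment equals the second-highest bid: 465
Step 4: Surplus = winner's bid - payment = 491 - 465 = 26

26


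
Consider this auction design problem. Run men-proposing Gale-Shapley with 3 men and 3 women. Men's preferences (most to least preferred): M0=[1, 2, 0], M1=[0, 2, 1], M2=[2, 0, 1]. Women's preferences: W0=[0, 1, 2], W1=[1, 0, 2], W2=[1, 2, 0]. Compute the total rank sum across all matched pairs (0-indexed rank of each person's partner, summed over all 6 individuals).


Step 1: Run Gale-Shapley (men propose, women hold best offer):
  M0 proposes to W1; she accepts
  M1 proposes to W0; she accepts
  M2 proposes to W2; she accepts
Step 2: Final matching: W0-M1, W1-M0, W2-M2
Step 3: 0-indexed ranks (man's rank of his match, then woman's): 0 + 1 + 0 + 1 + 0 + 1
Step 4: Total rank sum = 3

3


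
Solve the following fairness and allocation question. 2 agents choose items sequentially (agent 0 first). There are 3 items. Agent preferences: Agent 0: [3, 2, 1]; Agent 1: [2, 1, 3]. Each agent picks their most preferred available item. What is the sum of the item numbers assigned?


Step 1: Agent 0 picks item 3
Step 2: Agent 1 picks item 2
Step 3: Sum = 3 + 2 = 5

5


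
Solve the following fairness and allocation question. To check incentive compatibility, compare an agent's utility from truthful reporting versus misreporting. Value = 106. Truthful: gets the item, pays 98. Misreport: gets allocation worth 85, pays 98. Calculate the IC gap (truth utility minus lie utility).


Step 1: U(truth) = value - payment = 106 - 98 = 8
Step 2: U(lie) = allocation - payment = 85 - 98 = -13
Step 3: IC gap = 8 - (-13) = 21

21


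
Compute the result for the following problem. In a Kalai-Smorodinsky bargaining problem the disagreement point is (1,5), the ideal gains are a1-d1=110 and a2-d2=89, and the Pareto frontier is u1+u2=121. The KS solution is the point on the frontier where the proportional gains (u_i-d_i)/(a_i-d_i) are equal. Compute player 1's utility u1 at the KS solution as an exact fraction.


Step 1: At the KS point, (u1-d1)/r1 = (u2-d2)/r2 = t and u1+u2 = 121
Step 2: u1 = d1 + r1*t and u2 = d2 + r2*t, so (d1 + r1*t) + (d2 + r2*t) = 121
Step 3: t = (121 - 1 - 5)/(110 + 89) = 115/199
Step 4: u1 = d1 + r1*t = 1 + 110 * 115/199 = 12849/199
Step 5: (Check: u2 = d2 + r2*t = 11230/199; u1+u2 = 12849/199 + 11230/199 = 121, on the frontier.)

12849/199


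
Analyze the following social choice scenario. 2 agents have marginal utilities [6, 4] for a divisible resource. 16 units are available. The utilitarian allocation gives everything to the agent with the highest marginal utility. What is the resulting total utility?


Step 1: The marginal utilities are [6, 4]
Step 2: The highest marginal utility is 6
Step 3: All 16 units go to that agent
Step 4: Total utility = 6 * 16 = 96

96


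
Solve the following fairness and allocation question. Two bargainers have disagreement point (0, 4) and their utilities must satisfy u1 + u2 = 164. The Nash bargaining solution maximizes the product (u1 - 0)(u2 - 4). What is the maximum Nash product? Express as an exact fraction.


Step 1: The Nash solution splits surplus symmetrically above the disagreement point
Step 2: u1 = (total + d1 - d2)/2 = (164 + 0 - 4)/2 = 80
Step 3: u2 = (total - d1 + d2)/2 = (164 - 0 + 4)/2 = 84
Step 4: Nash product = (80 - 0) * (84 - 4)
Step 5: = 80 * 80 = 6400

6400


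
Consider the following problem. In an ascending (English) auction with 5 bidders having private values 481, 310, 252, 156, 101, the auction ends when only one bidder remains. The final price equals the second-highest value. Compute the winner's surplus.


Step 1: Identify the highest value: 481
Step 2: Identify the second-highest value: 310
Step 3: The final price = second-highest value = 310
Step 4: Surplus = 481 - 310 = 171

171


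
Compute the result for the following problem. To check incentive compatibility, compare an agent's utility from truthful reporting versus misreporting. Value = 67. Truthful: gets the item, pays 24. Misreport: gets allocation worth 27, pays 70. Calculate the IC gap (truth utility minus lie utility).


Step 1: U(truth) = value - payment = 67 - 24 = 43
Step 2: U(lie) = allocation - payment = 27 - 70 = -43
Step 3: IC gap = 43 - (-43) = 86

86


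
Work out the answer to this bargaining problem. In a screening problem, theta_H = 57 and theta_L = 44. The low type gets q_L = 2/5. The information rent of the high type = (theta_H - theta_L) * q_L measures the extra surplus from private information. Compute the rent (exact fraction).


Step 1: theta_H - theta_L = 57 - 44 = 13
Step 2: Information rent = (theta_H - theta_L) * q_L
Step 3: = 13 * 2/5
Step 4: = 26/5

26/5


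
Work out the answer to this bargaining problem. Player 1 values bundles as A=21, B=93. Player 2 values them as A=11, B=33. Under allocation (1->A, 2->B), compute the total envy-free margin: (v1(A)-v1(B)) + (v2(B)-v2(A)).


Step 1: Player 1's margin = v1(A) - v1(B) = 21 - 93 = -72
Step 2: Player 2's margin = v2(B) - v2(A) = 33 - 11 = 22
Step 3: Total margin = -72 + 22 = -50

-50


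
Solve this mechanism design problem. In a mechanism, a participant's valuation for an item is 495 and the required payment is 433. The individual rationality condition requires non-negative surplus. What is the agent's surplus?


Step 1: Surplus = value - payment = 495 - 433 = 62
Step 2: IR is satisfied (surplus >= 0)

62


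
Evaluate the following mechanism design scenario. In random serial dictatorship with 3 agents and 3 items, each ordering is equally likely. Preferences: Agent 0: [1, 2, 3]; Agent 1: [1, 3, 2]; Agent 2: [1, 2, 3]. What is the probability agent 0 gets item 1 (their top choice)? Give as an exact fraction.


Step 1: Agent 0 wants item 1
Step 2: There are 6 possible orderings of agents
Step 3: In 2 orderings, agent 0 gets item 1
Step 4: Probability = 2/6 = 1/3

1/3


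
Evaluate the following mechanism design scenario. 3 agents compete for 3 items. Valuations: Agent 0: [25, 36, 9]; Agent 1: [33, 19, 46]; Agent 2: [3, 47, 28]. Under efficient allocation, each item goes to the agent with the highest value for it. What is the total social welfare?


Step 1: For each item, find the maximum value among all agents.
Step 2: Item 0 -> Agent 1 (value 33)
Step 3: Item 1 -> Agent 2 (value 47)
Step 4: Item 2 -> Agent 1 (value 46)
Step 5: Total welfare = 33 + 47 + 46 = 126

126


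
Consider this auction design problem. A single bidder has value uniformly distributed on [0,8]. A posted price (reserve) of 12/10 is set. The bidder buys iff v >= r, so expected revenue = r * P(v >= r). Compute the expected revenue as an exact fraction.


Step 1: Posted price r = 6/5, value support [0,8]
Step 2: P(v >= r) = (8 - 6/5)/8 = 17/20
Step 3: Expected revenue = r * P(v >= r) = 6/5 * 17/20
Step 4: Revenue = 51/50

51/50


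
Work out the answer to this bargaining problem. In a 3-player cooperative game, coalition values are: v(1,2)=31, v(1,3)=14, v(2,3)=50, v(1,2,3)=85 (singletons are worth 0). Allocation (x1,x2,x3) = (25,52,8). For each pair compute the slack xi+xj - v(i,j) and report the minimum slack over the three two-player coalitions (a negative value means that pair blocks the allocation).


Step 1: Slack for coalition (1,2): x1+x2 - v12 = 77 - 31 = 46
Step 2: Slack for coalition (1,3): x1+x3 - v13 = 33 - 14 = 19
Step 3: Slack for coalition (2,3): x2+x3 - v23 = 60 - 50 = 10
Step 4: Minimum slack = min(46, 19, 10) = 10, attained by (2,3); no pair can gain by deviating, so the allocation is in the core

10


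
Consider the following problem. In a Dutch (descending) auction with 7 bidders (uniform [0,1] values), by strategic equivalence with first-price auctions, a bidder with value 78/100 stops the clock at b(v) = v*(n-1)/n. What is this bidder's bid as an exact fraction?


Step 1: Dutch auctions are strategically equivalent to first-price auctions
Step 2: The equilibrium bid is b(v) = v*(n-1)/n
Step 3: b = 39/50 * 6/7
Step 4: b = 117/175

117/175


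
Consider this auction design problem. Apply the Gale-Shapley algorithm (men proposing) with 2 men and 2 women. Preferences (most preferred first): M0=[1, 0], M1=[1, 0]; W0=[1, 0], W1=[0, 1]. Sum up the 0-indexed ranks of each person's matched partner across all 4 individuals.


Step 1: Run Gale-Shapley (men propose, women hold best offer):
  M0 proposes to W1; she accepts
  M1 proposes to W1; rejected
  M1 proposes to W0; she accepts
Step 2: Final matching: W0-M1, W1-M0
Step 3: 0-indexed ranks (man's rank of his match, then woman's): 1 + 0 + 0 + 0
Step 4: Total rank sum = 1

1


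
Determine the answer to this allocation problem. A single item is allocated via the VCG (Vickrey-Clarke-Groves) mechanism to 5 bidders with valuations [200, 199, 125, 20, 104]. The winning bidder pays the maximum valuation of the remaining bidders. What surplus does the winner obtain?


Step 1: The winner is the agent with the highest value: agent 0 with value 200
Step 2: Values of other agents: [199, 125, 20, 104]
Step 3: VCG payment = max of others' values = 199
Step 4: Surplus = 200 - 199 = 1

1


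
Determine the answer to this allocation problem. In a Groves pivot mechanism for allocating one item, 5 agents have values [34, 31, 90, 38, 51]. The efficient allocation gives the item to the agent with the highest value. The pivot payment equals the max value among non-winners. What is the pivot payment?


Step 1: The efficient winner is agent 2 with value 90
Step 2: Other agents' values: [34, 31, 38, 51]
Step 3: Pivot payment = max(others) = 51
Step 4: The winner pays 51

51


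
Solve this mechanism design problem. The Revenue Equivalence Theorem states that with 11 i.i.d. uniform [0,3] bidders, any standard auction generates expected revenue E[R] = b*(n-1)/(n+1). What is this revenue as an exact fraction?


Step 1: By Revenue Equivalence, expected revenue = b*(n-1)/(n+1)
Step 2: Substituting n = 11, b = 3
Step 3: Revenue = 3*(11-1)/(11+1) = 3*10/12
Step 4: Revenue = 30/12 = 5/2

5/2


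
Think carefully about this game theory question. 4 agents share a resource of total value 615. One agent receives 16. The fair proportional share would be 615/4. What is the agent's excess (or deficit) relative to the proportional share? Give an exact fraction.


Step 1: Proportional share = 615/4
Step 2: Agent's actual allocation = 16
Step 3: Excess = 16 - 615/4 = -551/4

-551/4


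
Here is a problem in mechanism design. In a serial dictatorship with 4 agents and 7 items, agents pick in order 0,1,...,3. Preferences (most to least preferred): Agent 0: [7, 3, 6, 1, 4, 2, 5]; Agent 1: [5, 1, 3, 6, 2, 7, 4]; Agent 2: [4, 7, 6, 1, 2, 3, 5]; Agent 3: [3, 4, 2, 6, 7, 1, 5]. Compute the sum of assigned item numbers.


Step 1: Agent 0 picks item 7
Step 2: Agent 1 picks item 5
Step 3: Agent 2 picks item 4
Step 4: Agent 3 picks item 3
Step 5: Sum = 7 + 5 + 4 + 3 = 19

19


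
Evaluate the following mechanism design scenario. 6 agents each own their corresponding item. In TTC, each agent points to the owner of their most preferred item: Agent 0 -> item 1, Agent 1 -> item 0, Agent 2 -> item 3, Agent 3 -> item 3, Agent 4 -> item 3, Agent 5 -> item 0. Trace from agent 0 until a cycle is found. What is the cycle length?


Step 1: Trace the pointer graph from agent 0: 0 -> 1 -> 0
Step 2: A cycle is detected when we revisit agent 0
Step 3: The cycle is: 0 -> 1 -> 0
Step 4: Cycle length = 2

2


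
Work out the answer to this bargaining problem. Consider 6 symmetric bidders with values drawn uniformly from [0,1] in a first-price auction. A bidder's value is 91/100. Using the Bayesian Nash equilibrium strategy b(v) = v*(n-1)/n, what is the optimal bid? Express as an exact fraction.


Step 1: The symmetric BNE bidding function is b(v) = v * (n-1) / n
Step 2: Substitute v = 91/100 and n = 6
Step 3: b = 91/100 * 5/6
Step 4: b = 91/120

91/120


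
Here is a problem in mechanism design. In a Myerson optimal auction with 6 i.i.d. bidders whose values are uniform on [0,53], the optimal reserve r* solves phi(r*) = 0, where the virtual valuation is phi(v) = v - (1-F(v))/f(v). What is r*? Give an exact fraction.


Step 1: For U[0,53], F(v) = v/53 and f(v) = 1/53
Step 2: phi(v) = v - (1 - v/53)/(1/53) = v - (53 - v) = 2v - 53
Step 3: Set phi(r*) = 0: 2r* - 53 = 0
Step 4: r* = 53/2 (the number of bidders n = 6 does not enter)

53/2


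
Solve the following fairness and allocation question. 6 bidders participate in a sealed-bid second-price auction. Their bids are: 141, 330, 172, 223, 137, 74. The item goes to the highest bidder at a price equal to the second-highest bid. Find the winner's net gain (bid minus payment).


Step 1: Sort bids in descending order: 330, 223, 172, 141, 137, 74
Step 2: The winning bid is the highest: 330
Step 3: The payment equals the second-highest bid: 223
Step 4: Surplus = winner's bid - payment = 330 - 223 = 107

107


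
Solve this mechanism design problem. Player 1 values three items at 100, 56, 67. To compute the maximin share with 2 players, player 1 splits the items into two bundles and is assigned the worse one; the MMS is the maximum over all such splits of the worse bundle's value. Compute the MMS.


Step 1: Item values = 100, 56, 67
Step 2: Enumerate all 2-bundle partitions and take the smaller bundle:
  Partition 1: {100} vs {56,67} -> bundles 100, 123; min = 100
  Partition 2: {56} vs {100,67} -> bundles 56, 167; min = 56
  Partition 3: {67} vs {100,56} -> bundles 67, 156; min = 67
Step 3: MMS = max(100, 56, 67) = 100

100


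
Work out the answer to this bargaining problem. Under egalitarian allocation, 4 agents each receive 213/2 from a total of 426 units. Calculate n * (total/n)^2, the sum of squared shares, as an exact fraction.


Step 1: Each agent's share = 426/4 = 213/2
Step 2: Square of each share = (213/2)^2 = 45369/4
Step 3: Sum of squares = 4 * 45369/4 = 45369

45369


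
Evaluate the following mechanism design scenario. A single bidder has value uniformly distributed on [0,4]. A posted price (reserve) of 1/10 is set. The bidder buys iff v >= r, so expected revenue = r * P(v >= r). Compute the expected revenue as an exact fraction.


Step 1: Posted price r = 1/10, value support [0,4]
Step 2: P(v >= r) = (4 - 1/10)/4 = 39/40
Step 3: Expected revenue = r * P(v >= r) = 1/10 * 39/40
Step 4: Revenue = 39/400

39/400


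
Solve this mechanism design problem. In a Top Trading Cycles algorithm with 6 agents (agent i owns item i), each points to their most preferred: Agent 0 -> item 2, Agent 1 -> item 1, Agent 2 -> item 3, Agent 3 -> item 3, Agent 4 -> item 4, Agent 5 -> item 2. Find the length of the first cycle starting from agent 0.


Step 1: Trace the pointer graph from agent 0: 0 -> 2 -> 3 -> 3
Step 2: A cycle is detected when we revisit agent 3
Step 3: The cycle is: 3 -> 3
Step 4: Cycle length = 1

1


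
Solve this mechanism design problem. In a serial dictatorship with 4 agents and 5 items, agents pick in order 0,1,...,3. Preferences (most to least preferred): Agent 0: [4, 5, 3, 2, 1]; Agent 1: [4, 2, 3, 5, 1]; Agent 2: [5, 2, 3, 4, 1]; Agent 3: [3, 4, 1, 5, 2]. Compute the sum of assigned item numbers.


Step 1: Agent 0 picks item 4
Step 2: Agent 1 picks item 2
Step 3: Agent 2 picks item 5
Step 4: Agent 3 picks item 3
Step 5: Sum = 4 + 2 + 5 + 3 = 14

14


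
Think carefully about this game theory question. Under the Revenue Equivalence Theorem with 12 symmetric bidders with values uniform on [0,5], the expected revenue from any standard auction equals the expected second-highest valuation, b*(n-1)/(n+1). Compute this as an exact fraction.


Step 1: By Revenue Equivalence, expected revenue = b*(n-1)/(n+1)
Step 2: Substituting n = 12, b = 5
Step 3: Revenue = 5*(12-1)/(12+1) = 5*11/13
Step 4: Revenue = 55/13

55/13


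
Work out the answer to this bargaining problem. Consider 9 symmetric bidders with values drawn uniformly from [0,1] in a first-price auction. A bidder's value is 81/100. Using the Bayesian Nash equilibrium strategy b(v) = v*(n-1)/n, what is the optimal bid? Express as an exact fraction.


Step 1: The symmetric BNE bidding function is b(v) = v * (n-1) / n
Step 2: Substitute v = 81/100 and n = 9
Step 3: b = 81/100 * 8/9
Step 4: b = 18/25

18/25


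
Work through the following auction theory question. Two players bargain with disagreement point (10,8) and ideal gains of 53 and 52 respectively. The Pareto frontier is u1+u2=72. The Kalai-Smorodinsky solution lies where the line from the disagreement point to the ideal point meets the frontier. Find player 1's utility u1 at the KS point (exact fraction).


Step 1: At the KS point, (u1-d1)/r1 = (u2-d2)/r2 = t and u1+u2 = 72
Step 2: u1 = d1 + r1*t and u2 = d2 + r2*t, so (d1 + r1*t) + (d2 + r2*t) = 72
Step 3: t = (72 - 10 - 8)/(53 + 52) = 54/105 = 18/35
Step 4: u1 = d1 + r1*t = 10 + 53 * 18/35 = 1304/35
Step 5: (Check: u2 = d2 + r2*t = 1216/35; u1+u2 = 1304/35 + 1216/35 = 72, on the frontier.)

1304/35


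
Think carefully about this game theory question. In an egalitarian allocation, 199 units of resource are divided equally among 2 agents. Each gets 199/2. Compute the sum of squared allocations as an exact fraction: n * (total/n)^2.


Step 1: Each agent's share = 199/2
Step 2: Square of each share = (199/2)^2 = 39601/4
Step 3: Sum of squares = 2 * 39601/4 = 39601/2

39601/2


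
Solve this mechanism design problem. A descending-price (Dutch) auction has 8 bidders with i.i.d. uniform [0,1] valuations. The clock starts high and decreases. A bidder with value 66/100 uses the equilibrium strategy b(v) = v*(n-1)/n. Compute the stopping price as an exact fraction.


Step 1: Dutch auctions are strategically equivalent to first-price auctions
Step 2: The equilibrium bid is b(v) = v*(n-1)/n
Step 3: b = 33/50 * 7/8
Step 4: b = 231/400

231/400


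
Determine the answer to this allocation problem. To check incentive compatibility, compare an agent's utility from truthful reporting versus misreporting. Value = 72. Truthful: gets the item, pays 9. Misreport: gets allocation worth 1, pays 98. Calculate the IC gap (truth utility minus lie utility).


Step 1: U(truth) = value - payment = 72 - 9 = 63
Step 2: U(lie) = allocation - payment = 1 - 98 = -97
Step 3: IC gap = 63 - (-97) = 160

160


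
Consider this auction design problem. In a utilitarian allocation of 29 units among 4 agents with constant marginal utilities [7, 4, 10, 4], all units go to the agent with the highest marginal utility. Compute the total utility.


Step 1: The marginal utilities are [7, 4, 10, 4]
Step 2: The highest marginal utility is 10
Step 3: All 29 units go to that agent
Step 4: Total utility = 10 * 29 = 290

290


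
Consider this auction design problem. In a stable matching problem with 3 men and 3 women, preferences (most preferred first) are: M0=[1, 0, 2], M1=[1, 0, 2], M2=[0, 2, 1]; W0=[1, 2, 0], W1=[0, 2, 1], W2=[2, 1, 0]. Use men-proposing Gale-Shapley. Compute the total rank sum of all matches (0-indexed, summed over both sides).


Step 1: Run Gale-Shapley (men propose, women hold best offer):
  M0 proposes to W1; she accepts
  M1 proposes to W1; rejected
  M1 proposes to W0; she accepts
  M2 proposes to W0; rejected
  M2 proposes to W2; she accepts
Step 2: Final matching: W0-M1, W1-M0, W2-M2
Step 3: 0-indexed ranks (man's rank of his match, then woman's): 1 + 0 + 0 + 0 + 1 + 0
Step 4: Total rank sum = 2

2


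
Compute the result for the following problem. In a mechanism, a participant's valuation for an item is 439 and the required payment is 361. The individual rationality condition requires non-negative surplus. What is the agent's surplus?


Step 1: Surplus = value - payment = 439 - 361 = 78
Step 2: IR is satisfied (surplus >= 0)

78


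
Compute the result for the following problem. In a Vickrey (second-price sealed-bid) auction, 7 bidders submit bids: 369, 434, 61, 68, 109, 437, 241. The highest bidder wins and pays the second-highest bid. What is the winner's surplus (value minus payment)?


Step 1: Sort bids in descending order: 437, 434, 369, 241, 109, 68, 61
Step 2: The winning bid is the highest: 437
Step 3: The payment equals the second-highest bid: 434
Step 4: Surplus = winner's bid - payment = 437 - 434 = 3

3


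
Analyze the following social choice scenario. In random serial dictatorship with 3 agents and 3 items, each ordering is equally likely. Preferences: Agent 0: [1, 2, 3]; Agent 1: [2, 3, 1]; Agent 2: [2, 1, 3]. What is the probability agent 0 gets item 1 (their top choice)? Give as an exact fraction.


Step 1: Agent 0 wants item 1
Step 2: There are 6 possible orderings of agents
Step 3: In 5 orderings, agent 0 gets item 1
Step 4: Probability = 5/6

5/6


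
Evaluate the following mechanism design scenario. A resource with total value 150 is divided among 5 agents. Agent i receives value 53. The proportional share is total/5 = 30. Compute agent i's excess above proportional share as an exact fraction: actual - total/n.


Step 1: Proportional share = 150/5 = 30
Step 2: Agent's actual allocation = 53
Step 3: Excess = 53 - 30 = 23

23


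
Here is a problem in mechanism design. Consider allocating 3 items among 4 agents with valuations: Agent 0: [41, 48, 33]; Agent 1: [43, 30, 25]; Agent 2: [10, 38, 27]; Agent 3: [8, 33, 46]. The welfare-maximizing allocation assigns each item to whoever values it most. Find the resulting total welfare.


Step 1: For each item, find the maximum value among all agents.
Step 2: Item 0 -> Agent 1 (value 43)
Step 3: Item 1 -> Agent 0 (value 48)
Step 4: Item 2 -> Agent 3 (value 46)
Step 5: Total welfare = 43 + 48 + 46 = 137

137


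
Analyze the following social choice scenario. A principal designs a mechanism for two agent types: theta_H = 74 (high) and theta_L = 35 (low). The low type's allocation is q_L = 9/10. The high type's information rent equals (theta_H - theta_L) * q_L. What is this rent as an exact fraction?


Step 1: theta_H - theta_L = 74 - 35 = 39
Step 2: Information rent = (theta_H - theta_L) * q_L
Step 3: = 39 * 9/10
Step 4: = 351/10

351/10


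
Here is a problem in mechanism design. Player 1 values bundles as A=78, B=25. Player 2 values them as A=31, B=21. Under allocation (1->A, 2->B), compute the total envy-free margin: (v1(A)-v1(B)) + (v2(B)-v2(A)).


Step 1: Player 1's margin = v1(A) - v1(B) = 78 - 25 = 53
Step 2: Player 2's margin = v2(B) - v2(A) = 21 - 31 = -10
Step 3: Total margin = 53 + -10 = 43

43


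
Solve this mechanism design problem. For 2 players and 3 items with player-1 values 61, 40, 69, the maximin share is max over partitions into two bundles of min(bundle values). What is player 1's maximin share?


Step 1: Item values = 61, 40, 69
Step 2: Enumerate all 2-bundle partitions and take the smaller bundle:
  Partition 1: {61} vs {40,69} -> bundles 61, 109; min = 61
  Partition 2: {40} vs {61,69} -> bundles 40, 130; min = 40
  Partition 3: {69} vs {61,40} -> bundles 69, 101; min = 69
Step 3: MMS = max(61, 40, 69) = 69

69


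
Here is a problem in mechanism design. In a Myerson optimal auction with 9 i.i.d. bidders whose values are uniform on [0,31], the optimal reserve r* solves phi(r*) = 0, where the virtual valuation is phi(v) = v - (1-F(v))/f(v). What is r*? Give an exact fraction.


Step 1: For U[0,31], F(v) = v/31 and f(v) = 1/31
Step 2: phi(v) = v - (1 - v/31)/(1/31) = v - (31 - v) = 2v - 31
Step 3: Set phi(r*) = 0: 2r* - 31 = 0
Step 4: r* = 31/2 (the number of bidders n = 9 does not enter)

31/2


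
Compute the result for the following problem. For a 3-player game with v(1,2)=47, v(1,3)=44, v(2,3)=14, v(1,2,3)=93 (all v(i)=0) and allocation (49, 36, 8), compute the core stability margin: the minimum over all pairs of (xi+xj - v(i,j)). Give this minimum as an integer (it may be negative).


Step 1: Slack for coalition (1,2): x1+x2 - v12 = 85 - 47 = 38
Step 2: Slack for coalition (1,3): x1+x3 - v13 = 57 - 44 = 13
Step 3: Slack for coalition (2,3): x2+x3 - v23 = 44 - 14 = 30
Step 4: Minimum slack = min(38, 13, 30) = 13, attained by (1,3); no pair can gain by deviating, so the allocation is in the core

13


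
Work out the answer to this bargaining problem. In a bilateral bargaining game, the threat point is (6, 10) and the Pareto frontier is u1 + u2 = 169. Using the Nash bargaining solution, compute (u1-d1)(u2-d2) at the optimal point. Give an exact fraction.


Step 1: The Nash solution splits surplus symmetrically above the disagreement point
Step 2: u1 = (total + d1 - d2)/2 = (169 + 6 - 10)/2 = 165/2
Step 3: u2 = (total - d1 + d2)/2 = (169 - 6 + 10)/2 = 173/2
Step 4: Nash product = (165/2 - 6) * (173/2 - 10)
Step 5: = 153/2 * 153/2 = 23409/4

23409/4
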